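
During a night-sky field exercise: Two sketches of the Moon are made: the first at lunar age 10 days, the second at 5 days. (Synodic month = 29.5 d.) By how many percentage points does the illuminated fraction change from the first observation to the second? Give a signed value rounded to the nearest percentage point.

θ₁ = 360° × 10/29.5 = 122.0°, f₁ = (1 − cos θ₁)/2 = 0.765.
θ₂ = 360° × 5/29.5 = 61.0°, f₂ = (1 − cos θ₂)/2 = 0.258.
Change = f₂ − f₁ = -0.507 → -51 percentage points.

-51 pp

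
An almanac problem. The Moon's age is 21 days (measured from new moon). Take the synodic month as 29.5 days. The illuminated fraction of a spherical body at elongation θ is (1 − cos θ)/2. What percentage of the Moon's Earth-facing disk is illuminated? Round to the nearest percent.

The Moon has covered 21/29.5 of its cycle, so θ ≈ 360° × 21/29.5 = 256.3°.
With cos θ = (-0.237), the lit fraction is (1 − (-0.237))/2 ≈ 0.619, so 62%.

62%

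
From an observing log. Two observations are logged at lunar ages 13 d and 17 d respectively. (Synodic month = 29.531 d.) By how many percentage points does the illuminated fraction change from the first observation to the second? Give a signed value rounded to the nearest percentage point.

First observation: θ = 360°·13/29.531 = 158.5°, so f = 0.965.
Second observation: θ = 207.2°, f = 0.945.
Δf = 0.945 − 0.965 = -0.021, i.e. -2 pp.

-2 percentage points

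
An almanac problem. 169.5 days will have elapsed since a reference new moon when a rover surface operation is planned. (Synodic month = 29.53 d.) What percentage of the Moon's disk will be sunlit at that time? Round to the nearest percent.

53%

Reduce mod P: 169.5 − 5×29.53 = 21.85 d into the current lunation.
Elongation θ = 360° × 21.85/29.53 ≈ 266.4°.
With cos θ = (-0.063), the lit fraction is (1 − (-0.063))/2 ≈ 0.532, so 53%.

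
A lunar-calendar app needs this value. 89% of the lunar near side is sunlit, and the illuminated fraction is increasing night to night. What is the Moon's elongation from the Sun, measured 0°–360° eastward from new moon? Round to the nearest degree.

141°

cos θ = 1 − 2f = -0.780, giving a principal value of 141.3°.
Before full moon the principal value applies: θ = 141.3°.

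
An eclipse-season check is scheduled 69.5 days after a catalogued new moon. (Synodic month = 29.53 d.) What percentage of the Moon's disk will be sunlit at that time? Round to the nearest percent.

80%

69.5 d spans 2 complete synodic months (2 × 29.53 = 59.06 d) plus 10.44 d.
Elongation θ = 360° × 10.44/29.53 ≈ 127.3°.
With cos θ = (-0.606), the lit fraction is (1 − (-0.606))/2 ≈ 0.803, so 80%.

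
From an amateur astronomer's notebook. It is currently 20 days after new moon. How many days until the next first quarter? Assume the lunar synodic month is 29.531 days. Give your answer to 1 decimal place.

First quarter is 0.25 of the way through the cycle: age 0.25 × 29.531 = 7.383 d.
Already past this cycle's first quarter; the next is at 7.383 + 29.531 = 36.914 d, so 36.914 − 20 = 16.914 days.

16.9 days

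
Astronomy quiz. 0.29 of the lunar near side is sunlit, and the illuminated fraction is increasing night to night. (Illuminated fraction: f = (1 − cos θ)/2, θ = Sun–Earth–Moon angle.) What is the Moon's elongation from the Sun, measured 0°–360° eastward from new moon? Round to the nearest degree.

cos θ = 1 − 2f = 0.420, giving a principal value of 65.2°.
The Moon is waxing (0°–180°), so θ = 65.2° directly.

65°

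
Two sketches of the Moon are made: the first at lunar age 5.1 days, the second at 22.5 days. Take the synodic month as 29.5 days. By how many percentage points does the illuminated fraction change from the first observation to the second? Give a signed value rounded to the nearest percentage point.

θ₁ = 360° × 5.1/29.5 = 62.2°, f₁ = (1 − cos θ₁)/2 = 0.267.
θ₂ = 360° × 22.5/29.5 = 274.6°, f₂ = (1 − cos θ₂)/2 = 0.460.
Change = f₂ − f₁ = +0.193 → +19 percentage points.

+19 percentage points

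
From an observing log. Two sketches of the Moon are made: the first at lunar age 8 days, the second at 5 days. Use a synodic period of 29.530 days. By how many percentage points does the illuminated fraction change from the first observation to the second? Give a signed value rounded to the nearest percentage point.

First observation: θ = 360°·8/29.530 = 97.5°, so f = 0.566.
Second observation: θ = 61.0°, f = 0.257.
Δf = 0.257 − 0.566 = -0.308, i.e. -31 pp.

-31 percentage points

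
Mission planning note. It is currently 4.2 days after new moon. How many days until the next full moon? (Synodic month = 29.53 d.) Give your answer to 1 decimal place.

Full moon is 0.5 of the way through the cycle: age 0.5 × 29.53 = 14.765 d.
So 10.565 days remain (14.765 − 4.2).

10.6 days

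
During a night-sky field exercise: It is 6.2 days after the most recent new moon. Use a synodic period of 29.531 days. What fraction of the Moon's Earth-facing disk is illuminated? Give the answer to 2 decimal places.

0.38

Elongation θ = 360° × 6.2/29.531 ≈ 75.6°.
Illuminated fraction = (1 − cos 75.6°)/2 = (1 − 0.249)/2 ≈ 0.375.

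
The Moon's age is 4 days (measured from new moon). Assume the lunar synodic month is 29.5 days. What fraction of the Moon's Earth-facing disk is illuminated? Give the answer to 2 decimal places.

The Moon has covered 4/29.5 of its cycle, so θ ≈ 360° × 4/29.5 = 48.8°.
With cos θ = 0.659, the lit fraction is (1 − 0.659)/2 ≈ 0.171.

0.17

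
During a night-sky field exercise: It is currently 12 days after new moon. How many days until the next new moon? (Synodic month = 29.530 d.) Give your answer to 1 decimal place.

The next new moon completes the synodic month: 29.530 − 12 = 17.530 days.

17.5 days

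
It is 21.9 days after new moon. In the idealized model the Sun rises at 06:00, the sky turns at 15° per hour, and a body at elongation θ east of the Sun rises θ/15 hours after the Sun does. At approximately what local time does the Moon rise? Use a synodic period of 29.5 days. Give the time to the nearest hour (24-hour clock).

00:00

Elongation θ = 360° × 21.9/29.5 ≈ 267.3°.
Delay after the Sun = 267.3° / (15°/h) ≈ 17.82 h.
06:00 + 17.82 h ≈ 23:49 → 00:00 to the nearest hour.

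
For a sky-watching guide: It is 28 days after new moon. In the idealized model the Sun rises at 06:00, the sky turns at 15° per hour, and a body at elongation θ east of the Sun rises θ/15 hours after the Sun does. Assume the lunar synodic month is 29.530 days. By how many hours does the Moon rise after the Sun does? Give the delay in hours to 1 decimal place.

22.8 h

Elongation θ = 360° × 28/29.530 ≈ 341.3°.
At 15° of sky rotation per hour, 341.3° corresponds to a 22.76 h lag.
So the Moon rises 22.76 h after the Sun.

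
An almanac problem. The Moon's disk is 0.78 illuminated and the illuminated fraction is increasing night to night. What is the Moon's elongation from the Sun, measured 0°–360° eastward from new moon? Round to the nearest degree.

124°

Invert f = (1 − cos θ)/2 to get cos θ = 1 − 2(0.78) = -0.560, hence θ₀ = arccos -0.560 = 124.1°.
Waxing ⇒ before full, so θ = 124.1°.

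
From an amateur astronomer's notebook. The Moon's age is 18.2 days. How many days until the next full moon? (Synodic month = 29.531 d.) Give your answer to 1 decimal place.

26.1 days

Full moon occurs at elongation 180°, i.e. at age 29.531 × 180/360 = 14.765 d.
Already past this cycle's full moon; the next is at 14.765 + 29.531 = 44.296 d, so 44.296 − 18.2 = 26.096 days.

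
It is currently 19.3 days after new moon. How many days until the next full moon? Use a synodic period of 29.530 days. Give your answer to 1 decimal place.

Full moon occurs at elongation 180°, i.e. at age 29.530 × 180/360 = 14.765 d.
Already past this cycle's full moon; the next is at 14.765 + 29.530 = 44.295 d, so 44.295 − 19.3 = 24.995 days.

25.0 days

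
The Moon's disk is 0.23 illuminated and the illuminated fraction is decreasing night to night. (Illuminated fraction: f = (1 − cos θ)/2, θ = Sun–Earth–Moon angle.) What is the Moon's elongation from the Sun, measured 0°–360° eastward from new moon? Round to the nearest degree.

303°

From f = (1 − cos θ)/2: cos θ = 1 − 2×0.23 = 0.540; arccos → 57.3°.
Waning ⇒ past full, so θ = 360° − 57.3° = 302.7°.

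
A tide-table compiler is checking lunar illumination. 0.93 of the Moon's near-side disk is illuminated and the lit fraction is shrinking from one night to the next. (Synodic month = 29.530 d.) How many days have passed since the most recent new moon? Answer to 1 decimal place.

17.3 days

From f = (1 − cos θ)/2: cos θ = 1 − 2×0.93 = -0.860; arccos → 149.3°.
A waning Moon lies in 180°–360°, so θ = 360° − 149.3° = 210.7°.
At 360°/29.530 d per day, 210.7° corresponds to 17.28 days.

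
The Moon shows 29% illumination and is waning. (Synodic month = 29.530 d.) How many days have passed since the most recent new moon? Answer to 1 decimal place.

From f = (1 − cos θ)/2: cos θ = 1 − 2×0.29 = 0.420; arccos → 65.2°.
Since the Moon is past full (waning), take the reflex angle: θ = 360° − 65.2° = 294.8°.
Age = 29.530 × 294.8°/360° ≈ 24.18 days.

24.2 days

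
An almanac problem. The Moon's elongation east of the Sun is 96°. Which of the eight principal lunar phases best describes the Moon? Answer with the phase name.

first quarter

96° lies in the first quarter sector of the 8-phase cycle.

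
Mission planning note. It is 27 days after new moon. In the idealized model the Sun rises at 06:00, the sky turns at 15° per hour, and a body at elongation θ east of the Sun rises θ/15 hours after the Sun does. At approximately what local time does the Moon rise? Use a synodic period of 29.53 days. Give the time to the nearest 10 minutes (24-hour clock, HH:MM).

The Moon has covered 27/29.53 of its cycle, so θ ≈ 360° × 27/29.53 = 329.2°.
Delay after the Sun = 329.2° / (15°/h) ≈ 21.94 h.
06:00 + 21.944 h ≈ 03:57 → 04:00 to the nearest ten minutes.

04:00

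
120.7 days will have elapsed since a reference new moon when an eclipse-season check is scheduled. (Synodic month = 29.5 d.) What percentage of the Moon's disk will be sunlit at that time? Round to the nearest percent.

120.7/29.5 = 4.092 lunations, so 4 complete cycles and 2.70 d into the next.
Elongation θ = 360° × 2.70/29.5 ≈ 32.9°.
With cos θ = 0.839, the lit fraction is (1 − 0.839)/2 ≈ 0.080, so 8%.

8%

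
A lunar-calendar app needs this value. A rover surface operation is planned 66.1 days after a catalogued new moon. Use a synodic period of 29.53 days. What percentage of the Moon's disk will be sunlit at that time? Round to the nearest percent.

Reduce mod P: 66.1 − 2×29.53 = 7.04 d into the current lunation.
The Moon has covered 7.04/29.53 of its cycle, so θ ≈ 360° × 7.04/29.53 = 85.8°.
With cos θ = 0.073, the lit fraction is (1 − 0.073)/2 ≈ 0.464, so 46%.

46%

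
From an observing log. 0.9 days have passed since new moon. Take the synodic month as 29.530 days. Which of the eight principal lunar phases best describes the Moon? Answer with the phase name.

new moon

θ ≈ 360° × 0.9/29.530 = 11°, which falls in the new moon sector.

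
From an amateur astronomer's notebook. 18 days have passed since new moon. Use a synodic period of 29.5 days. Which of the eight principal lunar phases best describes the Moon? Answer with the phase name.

waning gibbous

At 18/29.5 of the cycle, θ ≈ 220° — the waning gibbous range.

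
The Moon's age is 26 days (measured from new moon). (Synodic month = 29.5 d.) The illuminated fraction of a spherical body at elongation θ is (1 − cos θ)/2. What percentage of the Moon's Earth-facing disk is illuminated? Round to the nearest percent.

Elongation θ = 360° × 26/29.5 ≈ 317.3°.
Illuminated fraction = (1 − cos 317.3°)/2 = (1 − 0.735)/2 ≈ 0.133, so 13%.

13%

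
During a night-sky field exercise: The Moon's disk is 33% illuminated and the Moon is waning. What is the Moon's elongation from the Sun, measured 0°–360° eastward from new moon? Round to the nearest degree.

290°

Invert f = (1 − cos θ)/2 to get cos θ = 1 − 2(0.33) = 0.340, hence θ₀ = arccos 0.340 = 70.1°.
A waning Moon lies in 180°–360°, so θ = 360° − 70.1° = 289.9°.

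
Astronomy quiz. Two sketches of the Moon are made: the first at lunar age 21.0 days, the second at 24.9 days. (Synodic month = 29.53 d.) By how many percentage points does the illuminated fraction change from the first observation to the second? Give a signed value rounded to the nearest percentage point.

First observation: θ = 360°·21.0/29.53 = 256.0°, so f = 0.621.
Second observation: θ = 303.6°, f = 0.224.
Δf = 0.224 − 0.621 = -0.397, i.e. -40 pp.

-40 pp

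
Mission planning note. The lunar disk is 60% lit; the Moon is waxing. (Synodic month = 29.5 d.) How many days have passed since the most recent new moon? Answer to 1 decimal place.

8.3 days

From f = (1 − cos θ)/2: cos θ = 1 − 2×0.60 = -0.200; arccos → 101.5°.
The Moon is waxing (0°–180°), so θ = 101.5° directly.
At 360°/29.5 d per day, 101.5° corresponds to 8.32 days.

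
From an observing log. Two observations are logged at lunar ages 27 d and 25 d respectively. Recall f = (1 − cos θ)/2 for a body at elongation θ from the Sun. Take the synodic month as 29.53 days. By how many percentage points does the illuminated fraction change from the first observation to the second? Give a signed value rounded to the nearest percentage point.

θ₁ = 360° × 27/29.53 = 329.2°, f₁ = (1 − cos θ₁)/2 = 0.071.
θ₂ = 360° × 25/29.53 = 304.8°, f₂ = (1 − cos θ₂)/2 = 0.215.
Change = f₂ − f₁ = +0.144 → +14 percentage points.

+14 percentage points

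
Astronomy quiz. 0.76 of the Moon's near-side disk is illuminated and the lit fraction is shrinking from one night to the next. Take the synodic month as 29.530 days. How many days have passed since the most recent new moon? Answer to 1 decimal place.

Invert f = (1 − cos θ)/2 to get cos θ = 1 − 2(0.76) = -0.520, hence θ₀ = arccos -0.520 = 121.3°.
Waning ⇒ past full, so θ = 360° − 121.3° = 238.7°.
Age = 29.530 × 238.7°/360° ≈ 19.58 days.

19.6 days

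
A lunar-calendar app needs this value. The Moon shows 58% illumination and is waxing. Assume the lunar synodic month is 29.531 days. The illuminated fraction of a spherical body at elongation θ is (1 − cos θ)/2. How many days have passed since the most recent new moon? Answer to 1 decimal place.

8.1 days

From f = (1 − cos θ)/2: cos θ = 1 − 2×0.58 = -0.160; arccos → 99.2°.
Waxing ⇒ before full, so θ = 99.2°.
Age = 29.531 × 99.2°/360° ≈ 8.14 days.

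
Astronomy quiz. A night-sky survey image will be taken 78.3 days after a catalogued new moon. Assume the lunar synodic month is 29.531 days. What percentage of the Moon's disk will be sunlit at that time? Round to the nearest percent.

78.3/29.531 = 2.651 lunations, so 2 complete cycles and 19.24 d into the next.
The Moon has covered 19.24/29.531 of its cycle, so θ ≈ 360° × 19.24/29.531 = 234.5°.
Illuminated fraction = (1 − cos 234.5°)/2 = (1 − (-0.580))/2 ≈ 0.790, so 79%.

79%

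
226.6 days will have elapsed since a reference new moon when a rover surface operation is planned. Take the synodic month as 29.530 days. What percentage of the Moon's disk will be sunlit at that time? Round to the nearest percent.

73%

Reduce mod P: 226.6 − 7×29.530 = 19.89 d into the current lunation.
The Moon has covered 19.89/29.530 of its cycle, so θ ≈ 360° × 19.89/29.530 = 242.5°.
Illuminated fraction = (1 − cos 242.5°)/2 = (1 − (-0.462))/2 ≈ 0.731, so 73%.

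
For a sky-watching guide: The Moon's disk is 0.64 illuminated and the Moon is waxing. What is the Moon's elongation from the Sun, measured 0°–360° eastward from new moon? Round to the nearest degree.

cos θ = 1 − 2f = -0.280, giving a principal value of 106.3°.
Waxing ⇒ before full, so θ = 106.3°.

106°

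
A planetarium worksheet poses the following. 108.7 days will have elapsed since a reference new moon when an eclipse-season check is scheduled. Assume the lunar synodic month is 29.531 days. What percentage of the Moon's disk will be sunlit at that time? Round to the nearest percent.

71%

108.7 d spans 3 complete synodic months (3 × 29.531 = 88.59 d) plus 20.11 d.
Phase angle: θ = 360°·(20.11 d)/(29.531 d) = 245.1°.
cos 245.1° = (-0.421), so f = (1 − (-0.421))/2 = 0.710, so 71%.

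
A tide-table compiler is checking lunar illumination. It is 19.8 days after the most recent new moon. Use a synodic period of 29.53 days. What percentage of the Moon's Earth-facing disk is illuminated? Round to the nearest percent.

Elongation θ = 360° × 19.8/29.53 ≈ 241.4°.
With cos θ = (-0.479), the lit fraction is (1 − (-0.479))/2 ≈ 0.739, so 74%.

74%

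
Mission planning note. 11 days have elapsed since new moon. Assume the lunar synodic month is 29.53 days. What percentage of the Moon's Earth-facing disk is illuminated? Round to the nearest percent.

Phase angle: θ = 360°·(11 d)/(29.53 d) = 134.1°.
cos 134.1° = (-0.696), so f = (1 − (-0.696))/2 = 0.848, so 85%.

85%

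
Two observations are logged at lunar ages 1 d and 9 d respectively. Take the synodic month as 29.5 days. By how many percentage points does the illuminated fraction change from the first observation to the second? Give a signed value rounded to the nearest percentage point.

+66 pp

θ₁ = 360° × 1/29.5 = 12.2°, f₁ = (1 − cos θ₁)/2 = 0.011.
θ₂ = 360° × 9/29.5 = 109.8°, f₂ = (1 − cos θ₂)/2 = 0.670.
Change = f₂ − f₁ = +0.658 → +66 percentage points.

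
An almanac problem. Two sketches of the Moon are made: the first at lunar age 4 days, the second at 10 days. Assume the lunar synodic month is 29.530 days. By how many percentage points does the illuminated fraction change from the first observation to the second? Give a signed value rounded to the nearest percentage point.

First observation: θ = 360°·4/29.530 = 48.8°, so f = 0.170.
Second observation: θ = 121.9°, f = 0.764.
Δf = 0.764 − 0.170 = +0.594, i.e. +59 pp.

+59 pp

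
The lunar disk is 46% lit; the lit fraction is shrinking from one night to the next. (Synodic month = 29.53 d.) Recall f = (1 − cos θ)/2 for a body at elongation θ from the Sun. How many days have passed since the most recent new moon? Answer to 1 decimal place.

cos θ = 1 − 2f = 0.080, giving a principal value of 85.4°.
Since the Moon is past full (waning), take the reflex angle: θ = 360° − 85.4° = 274.6°.
That fraction of the synodic month is 274.6/360 × 29.53 d ≈ 22.52 d.

22.5 days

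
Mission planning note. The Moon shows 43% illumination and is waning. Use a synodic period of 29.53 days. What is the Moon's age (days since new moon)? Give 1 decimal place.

Invert f = (1 − cos θ)/2 to get cos θ = 1 − 2(0.43) = 0.140, hence θ₀ = arccos 0.140 = 82.0°.
Waning ⇒ past full, so θ = 360° − 82.0° = 278.0°.
Age = 29.53 × 278.0°/360° ≈ 22.81 days.

22.8 days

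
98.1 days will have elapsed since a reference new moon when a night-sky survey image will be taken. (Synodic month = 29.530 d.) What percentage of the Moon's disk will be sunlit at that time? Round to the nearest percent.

72%

98.1/29.530 = 3.322 lunations, so 3 complete cycles and 9.51 d into the next.
Phase angle: θ = 360°·(9.51 d)/(29.530 d) = 115.9°.
With cos θ = (-0.437), the lit fraction is (1 − (-0.437))/2 ≈ 0.719, so 72%.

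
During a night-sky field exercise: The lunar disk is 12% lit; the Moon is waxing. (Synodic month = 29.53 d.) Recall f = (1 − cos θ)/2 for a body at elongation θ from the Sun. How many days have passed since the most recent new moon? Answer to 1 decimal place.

cos θ = 1 − 2f = 0.760, giving a principal value of 40.5°.
Waxing ⇒ before full, so θ = 40.5°.
Age = 29.53 × 40.5°/360° ≈ 3.33 days.

3.3 days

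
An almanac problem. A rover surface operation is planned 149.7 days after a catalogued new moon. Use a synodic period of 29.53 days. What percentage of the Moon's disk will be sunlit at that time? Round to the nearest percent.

149.7 d spans 5 complete synodic months (5 × 29.53 = 147.65 d) plus 2.05 d.
The Moon has covered 2.05/29.53 of its cycle, so θ ≈ 360° × 2.05/29.53 = 25.0°.
Illuminated fraction = (1 − cos 25.0°)/2 = (1 − 0.906)/2 ≈ 0.047, so 5%.

5%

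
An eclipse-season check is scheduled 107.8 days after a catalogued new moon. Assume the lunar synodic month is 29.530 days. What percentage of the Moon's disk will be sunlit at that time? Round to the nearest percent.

107.8/29.530 = 3.651 lunations, so 3 complete cycles and 19.21 d into the next.
The Moon has covered 19.21/29.530 of its cycle, so θ ≈ 360° × 19.21/29.530 = 234.2°.
Illuminated fraction = (1 − cos 234.2°)/2 = (1 − (-0.585))/2 ≈ 0.793, so 79%.

79%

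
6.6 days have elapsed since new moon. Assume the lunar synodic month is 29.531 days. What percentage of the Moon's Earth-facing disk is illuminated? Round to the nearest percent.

42%

Phase angle: θ = 360°·(6.6 d)/(29.531 d) = 80.5°.
Illuminated fraction = (1 − cos 80.5°)/2 = (1 − 0.166)/2 ≈ 0.417, so 42%.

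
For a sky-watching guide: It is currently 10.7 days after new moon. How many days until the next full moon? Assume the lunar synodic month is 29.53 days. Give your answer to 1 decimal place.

Full moon is 0.5 of the way through the cycle: age 0.5 × 29.53 = 14.765 d.
So 4.065 days remain (14.765 − 10.7).

4.1 days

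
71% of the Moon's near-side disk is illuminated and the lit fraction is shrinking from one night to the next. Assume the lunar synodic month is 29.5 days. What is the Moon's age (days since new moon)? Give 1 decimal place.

20.1 days

Invert f = (1 − cos θ)/2 to get cos θ = 1 − 2(0.71) = -0.420, hence θ₀ = arccos -0.420 = 114.8°.
Since the Moon is past full (waning), take the reflex angle: θ = 360° − 114.8° = 245.2°.
That fraction of the synodic month is 245.2/360 × 29.5 d ≈ 20.09 d.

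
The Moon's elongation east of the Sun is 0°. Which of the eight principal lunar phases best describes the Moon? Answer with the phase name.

new moon

The new moon sector spans roughly -22°–22°; 0° falls inside it.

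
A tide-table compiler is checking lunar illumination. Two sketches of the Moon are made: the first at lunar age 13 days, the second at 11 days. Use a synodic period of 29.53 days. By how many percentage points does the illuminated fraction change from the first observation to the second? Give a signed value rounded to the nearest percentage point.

-12 pp

θ₁ = 360° × 13/29.53 = 158.5°, f₁ = (1 − cos θ₁)/2 = 0.965.
θ₂ = 360° × 11/29.53 = 134.1°, f₂ = (1 − cos θ₂)/2 = 0.848.
Change = f₂ − f₁ = -0.117 → -12 percentage points.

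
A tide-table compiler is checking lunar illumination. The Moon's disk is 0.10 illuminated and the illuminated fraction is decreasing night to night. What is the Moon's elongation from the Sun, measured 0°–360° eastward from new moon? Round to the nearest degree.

323°

Invert f = (1 − cos θ)/2 to get cos θ = 1 − 2(0.10) = 0.800, hence θ₀ = arccos 0.800 = 36.9°.
Waning ⇒ past full, so θ = 360° − 36.9° = 323.1°.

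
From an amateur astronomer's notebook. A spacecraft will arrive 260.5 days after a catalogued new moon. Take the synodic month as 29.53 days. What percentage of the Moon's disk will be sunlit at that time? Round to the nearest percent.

28%

260.5/29.53 = 8.822 lunations, so 8 complete cycles and 24.26 d into the next.
Phase angle: θ = 360°·(24.26 d)/(29.53 d) = 295.8°.
With cos θ = 0.434, the lit fraction is (1 − 0.434)/2 ≈ 0.283, so 28%.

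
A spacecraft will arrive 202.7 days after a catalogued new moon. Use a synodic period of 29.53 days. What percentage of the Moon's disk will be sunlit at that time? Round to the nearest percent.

202.7/29.53 = 6.864 lunations, so 6 complete cycles and 25.52 d into the next.
Phase angle: θ = 360°·(25.52 d)/(29.53 d) = 311.1°.
cos 311.1° = 0.658, so f = (1 − 0.658)/2 = 0.171, so 17%.

17%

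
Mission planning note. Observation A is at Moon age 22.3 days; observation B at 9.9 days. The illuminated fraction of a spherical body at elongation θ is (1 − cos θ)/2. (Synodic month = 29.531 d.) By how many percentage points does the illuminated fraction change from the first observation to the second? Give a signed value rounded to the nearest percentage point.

+27 pp

First observation: θ = 360°·22.3/29.531 = 271.8°, so f = 0.484.
Second observation: θ = 120.7°, f = 0.755.
Δf = 0.755 − 0.484 = +0.271, i.e. +27 pp.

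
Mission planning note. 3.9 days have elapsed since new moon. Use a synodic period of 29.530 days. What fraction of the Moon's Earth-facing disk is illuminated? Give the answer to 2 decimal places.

0.16

Elongation θ = 360° × 3.9/29.530 ≈ 47.5°.
With cos θ = 0.675, the lit fraction is (1 − 0.675)/2 ≈ 0.162.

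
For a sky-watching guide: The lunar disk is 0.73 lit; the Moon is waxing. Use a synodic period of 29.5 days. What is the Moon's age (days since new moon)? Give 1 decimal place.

cos θ = 1 − 2f = -0.460, giving a principal value of 117.4°.
Waxing ⇒ before full, so θ = 117.4°.
That fraction of the synodic month is 117.4/360 × 29.5 d ≈ 9.62 d.

9.6 days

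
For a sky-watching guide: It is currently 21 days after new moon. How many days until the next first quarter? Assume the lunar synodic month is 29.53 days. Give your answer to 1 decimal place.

First quarter is 0.25 of the way through the cycle: age 0.25 × 29.53 = 7.383 d.
This lunation's first quarter (7.383 d) has passed, so add one period: 36.913 − 21 = 15.913 days.

15.9 days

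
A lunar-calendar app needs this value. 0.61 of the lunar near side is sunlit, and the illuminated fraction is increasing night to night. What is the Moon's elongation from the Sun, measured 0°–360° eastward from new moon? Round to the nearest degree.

103°

From f = (1 − cos θ)/2: cos θ = 1 − 2×0.61 = -0.220; arccos → 102.7°.
Waxing ⇒ before full, so θ = 102.7°.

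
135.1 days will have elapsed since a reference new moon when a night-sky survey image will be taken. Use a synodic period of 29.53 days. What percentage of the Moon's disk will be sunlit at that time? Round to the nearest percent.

95%

Reduce mod P: 135.1 − 4×29.53 = 16.98 d into the current lunation.
The Moon has covered 16.98/29.53 of its cycle, so θ ≈ 360° × 16.98/29.53 = 207.0°.
cos 207.0° = (-0.891), so f = (1 − (-0.891))/2 = 0.945, so 95%.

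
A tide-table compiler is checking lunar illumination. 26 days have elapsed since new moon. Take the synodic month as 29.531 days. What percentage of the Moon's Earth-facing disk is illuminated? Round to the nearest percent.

Elongation θ = 360° × 26/29.531 ≈ 317.0°.
With cos θ = 0.731, the lit fraction is (1 − 0.731)/2 ≈ 0.135, so 13%.

13%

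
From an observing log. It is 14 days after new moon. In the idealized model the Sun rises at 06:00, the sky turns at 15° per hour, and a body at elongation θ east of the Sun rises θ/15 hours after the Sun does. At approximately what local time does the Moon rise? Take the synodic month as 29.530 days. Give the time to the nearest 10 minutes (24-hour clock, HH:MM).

The Moon has covered 14/29.530 of its cycle, so θ ≈ 360° × 14/29.530 = 170.7°.
At 15° of sky rotation per hour, 170.7° corresponds to a 11.38 h lag.
06:00 + 11.378 h ≈ 17:23 → 17:20 to the nearest ten minutes.

17:20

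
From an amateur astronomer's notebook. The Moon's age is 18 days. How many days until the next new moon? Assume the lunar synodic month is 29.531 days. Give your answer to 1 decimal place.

11.5 days

The next new moon completes the synodic month: 29.531 − 18 = 11.531 days.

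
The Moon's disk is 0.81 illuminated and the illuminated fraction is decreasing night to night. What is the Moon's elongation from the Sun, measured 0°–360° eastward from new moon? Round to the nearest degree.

cos θ = 1 − 2f = -0.620, giving a principal value of 128.3°.
Since the Moon is past full (waning), take the reflex angle: θ = 360° − 128.3° = 231.7°.

232°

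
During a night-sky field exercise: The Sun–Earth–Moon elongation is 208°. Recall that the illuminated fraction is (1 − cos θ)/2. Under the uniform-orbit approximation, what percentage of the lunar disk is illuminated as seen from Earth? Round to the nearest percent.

94%

cos 208° = (-0.883), so f = (1 − (-0.883))/2 = 0.941, i.e. 94%.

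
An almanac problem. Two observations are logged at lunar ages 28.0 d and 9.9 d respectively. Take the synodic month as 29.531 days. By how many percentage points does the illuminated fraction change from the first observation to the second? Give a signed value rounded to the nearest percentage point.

First observation: θ = 360°·28.0/29.531 = 341.3°, so f = 0.026.
Second observation: θ = 120.7°, f = 0.755.
Δf = 0.755 − 0.026 = +0.729, i.e. +73 pp.

+73 percentage points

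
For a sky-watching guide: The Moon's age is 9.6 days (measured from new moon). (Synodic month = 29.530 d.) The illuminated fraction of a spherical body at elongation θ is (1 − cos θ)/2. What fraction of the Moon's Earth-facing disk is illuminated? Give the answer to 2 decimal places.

0.73

The Moon has covered 9.6/29.530 of its cycle, so θ ≈ 360° × 9.6/29.530 = 117.0°.
cos 117.0° = (-0.455), so f = (1 − (-0.455))/2 = 0.727.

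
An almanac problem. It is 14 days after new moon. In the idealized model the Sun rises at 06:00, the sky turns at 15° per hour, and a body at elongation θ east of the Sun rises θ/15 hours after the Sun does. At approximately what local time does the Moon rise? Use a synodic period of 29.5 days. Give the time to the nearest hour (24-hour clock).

Elongation θ = 360° × 14/29.5 ≈ 170.8°.
At 15° of sky rotation per hour, 170.8° corresponds to a 11.39 h lag.
06:00 + 11.39 h ≈ 17:23 → 17:00 to the nearest hour.

17:00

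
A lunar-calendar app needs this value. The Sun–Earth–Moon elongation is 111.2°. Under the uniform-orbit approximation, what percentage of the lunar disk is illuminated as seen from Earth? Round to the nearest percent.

68%

cos 111.2° = (-0.362), so f = (1 − (-0.362))/2 = 0.681, i.e. 68%.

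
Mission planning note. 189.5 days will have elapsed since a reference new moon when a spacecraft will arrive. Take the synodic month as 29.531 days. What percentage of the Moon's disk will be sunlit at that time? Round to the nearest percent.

93%

Reduce mod P: 189.5 − 6×29.531 = 12.31 d into the current lunation.
Phase angle: θ = 360°·(12.31 d)/(29.531 d) = 150.1°.
Illuminated fraction = (1 − cos 150.1°)/2 = (1 − (-0.867))/2 ≈ 0.934, so 93%.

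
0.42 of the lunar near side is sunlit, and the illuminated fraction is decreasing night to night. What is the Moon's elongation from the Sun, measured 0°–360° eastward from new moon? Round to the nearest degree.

Invert f = (1 − cos θ)/2 to get cos θ = 1 − 2(0.42) = 0.160, hence θ₀ = arccos 0.160 = 80.8°.
Since the Moon is past full (waning), take the reflex angle: θ = 360° − 80.8° = 279.2°.

279°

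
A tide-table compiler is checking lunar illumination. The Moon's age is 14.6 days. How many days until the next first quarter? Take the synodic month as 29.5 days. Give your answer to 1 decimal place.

22.3 days

First quarter is 0.25 of the way through the cycle: age 0.25 × 29.5 = 7.375 d.
This lunation's first quarter (7.375 d) has passed, so add one period: 36.875 − 14.6 = 22.275 days.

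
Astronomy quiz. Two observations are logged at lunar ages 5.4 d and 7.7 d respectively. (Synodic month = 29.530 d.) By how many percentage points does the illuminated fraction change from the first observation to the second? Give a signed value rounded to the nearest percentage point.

First observation: θ = 360°·5.4/29.530 = 65.8°, so f = 0.295.
Second observation: θ = 93.9°, f = 0.534.
Δf = 0.534 − 0.295 = +0.238, i.e. +24 pp.

+24 percentage points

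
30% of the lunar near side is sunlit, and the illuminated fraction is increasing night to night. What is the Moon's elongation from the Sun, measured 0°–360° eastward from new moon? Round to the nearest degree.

66°

Invert f = (1 − cos θ)/2 to get cos θ = 1 − 2(0.30) = 0.400, hence θ₀ = arccos 0.400 = 66.4°.
The Moon is waxing (0°–180°), so θ = 66.4° directly.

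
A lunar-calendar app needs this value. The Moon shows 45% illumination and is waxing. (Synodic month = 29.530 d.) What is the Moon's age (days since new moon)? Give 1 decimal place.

From f = (1 − cos θ)/2: cos θ = 1 − 2×0.45 = 0.100; arccos → 84.3°.
Waxing ⇒ before full, so θ = 84.3°.
That fraction of the synodic month is 84.3/360 × 29.530 d ≈ 6.91 d.

6.9 days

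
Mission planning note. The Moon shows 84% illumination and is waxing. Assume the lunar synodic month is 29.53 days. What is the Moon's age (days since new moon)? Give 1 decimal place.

cos θ = 1 − 2f = -0.680, giving a principal value of 132.8°.
Waxing ⇒ before full, so θ = 132.8°.
Age = 29.53 × 132.8°/360° ≈ 10.90 days.

10.9 days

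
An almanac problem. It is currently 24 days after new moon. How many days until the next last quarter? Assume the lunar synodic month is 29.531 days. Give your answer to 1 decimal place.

27.7 days

Last quarter occurs at elongation 270°, i.e. at age 29.531 × 270/360 = 22.148 d.
Already past this cycle's last quarter; the next is at 22.148 + 29.531 = 51.679 d, so 51.679 − 24 = 27.679 days.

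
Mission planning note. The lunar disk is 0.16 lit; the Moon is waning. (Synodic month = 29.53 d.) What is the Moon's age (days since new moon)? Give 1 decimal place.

cos θ = 1 − 2f = 0.680, giving a principal value of 47.2°.
Since the Moon is past full (waning), take the reflex angle: θ = 360° − 47.2° = 312.8°.
At 360°/29.53 d per day, 312.8° corresponds to 25.66 days.

25.7 days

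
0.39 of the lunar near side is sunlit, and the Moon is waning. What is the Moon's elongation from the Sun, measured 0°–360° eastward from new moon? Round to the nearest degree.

cos θ = 1 − 2f = 0.220, giving a principal value of 77.3°.
A waning Moon lies in 180°–360°, so θ = 360° − 77.3° = 282.7°.

283°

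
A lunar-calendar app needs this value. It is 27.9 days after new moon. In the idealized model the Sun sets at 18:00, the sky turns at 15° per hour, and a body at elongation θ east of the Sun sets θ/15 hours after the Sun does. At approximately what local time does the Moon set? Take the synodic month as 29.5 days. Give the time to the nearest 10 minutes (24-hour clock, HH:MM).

Phase angle: θ = 360°·(27.9 d)/(29.5 d) = 340.5°.
At 15° of sky rotation per hour, 340.5° corresponds to a 22.70 h lag.
18:00 + 22.698 h ≈ 16:42 → 16:40 to the nearest ten minutes.

16:40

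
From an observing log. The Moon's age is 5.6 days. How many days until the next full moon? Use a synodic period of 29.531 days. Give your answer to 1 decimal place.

Full moon is 0.5 of the way through the cycle: age 0.5 × 29.531 = 14.765 d.
So 9.165 days remain (14.765 − 5.6).

9.2 days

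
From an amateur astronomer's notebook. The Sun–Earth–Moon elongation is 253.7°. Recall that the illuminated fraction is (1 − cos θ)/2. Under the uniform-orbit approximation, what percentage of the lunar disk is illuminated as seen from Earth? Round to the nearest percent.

f = (1 − cos 253.7°)/2 = (1 − (-0.281))/2 ≈ 0.640, i.e. 64%.

64%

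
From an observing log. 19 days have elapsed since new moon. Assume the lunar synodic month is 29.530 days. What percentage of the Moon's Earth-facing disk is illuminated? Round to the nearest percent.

81%

Phase angle: θ = 360°·(19 d)/(29.530 d) = 231.6°.
cos 231.6° = (-0.621), so f = (1 − (-0.621))/2 = 0.810, so 81%.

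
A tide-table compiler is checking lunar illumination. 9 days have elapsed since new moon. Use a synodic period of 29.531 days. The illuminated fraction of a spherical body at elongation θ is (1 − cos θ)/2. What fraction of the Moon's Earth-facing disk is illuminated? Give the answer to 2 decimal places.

0.67

The Moon has covered 9/29.531 of its cycle, so θ ≈ 360° × 9/29.531 = 109.7°.
With cos θ = (-0.337), the lit fraction is (1 − (-0.337))/2 ≈ 0.669.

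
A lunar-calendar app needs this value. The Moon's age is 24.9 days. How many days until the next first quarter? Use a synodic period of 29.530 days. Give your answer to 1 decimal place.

First quarter is 0.25 of the way through the cycle: age 0.25 × 29.530 = 7.383 d.
Already past this cycle's first quarter; the next is at 7.383 + 29.530 = 36.913 d, so 36.913 − 24.9 = 12.013 days.

12.0 days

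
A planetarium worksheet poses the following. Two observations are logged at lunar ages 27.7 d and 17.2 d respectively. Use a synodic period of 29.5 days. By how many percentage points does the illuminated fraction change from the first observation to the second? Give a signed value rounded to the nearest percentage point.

+90 percentage points

First observation: θ = 360°·27.7/29.5 = 338.0°, so f = 0.036.
Second observation: θ = 209.9°, f = 0.933.
Δf = 0.933 − 0.036 = +0.897, i.e. +90 pp.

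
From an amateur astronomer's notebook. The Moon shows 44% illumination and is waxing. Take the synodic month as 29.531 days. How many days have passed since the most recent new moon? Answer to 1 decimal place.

6.8 days

cos θ = 1 − 2f = 0.120, giving a principal value of 83.1°.
The Moon is waxing (0°–180°), so θ = 83.1° directly.
At 360°/29.531 d per day, 83.1° corresponds to 6.82 days.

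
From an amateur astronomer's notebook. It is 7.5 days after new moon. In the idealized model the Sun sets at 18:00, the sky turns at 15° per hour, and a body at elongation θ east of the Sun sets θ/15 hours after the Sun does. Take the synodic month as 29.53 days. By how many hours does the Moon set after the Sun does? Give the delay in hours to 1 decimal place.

Phase angle: θ = 360°·(7.5 d)/(29.53 d) = 91.4°.
Delay after the Sun = 91.4° / (15°/h) ≈ 6.10 h.
So the Moon sets 6.10 h after the Sun.

6.1 h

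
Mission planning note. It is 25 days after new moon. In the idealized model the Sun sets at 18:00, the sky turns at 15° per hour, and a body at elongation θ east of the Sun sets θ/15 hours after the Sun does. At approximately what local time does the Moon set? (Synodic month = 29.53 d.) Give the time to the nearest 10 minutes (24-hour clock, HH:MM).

14:20

Phase angle: θ = 360°·(25 d)/(29.53 d) = 304.8°.
At 15° of sky rotation per hour, 304.8° corresponds to a 20.32 h lag.
18:00 + 20.318 h ≈ 14:19 → 14:20 to the nearest ten minutes.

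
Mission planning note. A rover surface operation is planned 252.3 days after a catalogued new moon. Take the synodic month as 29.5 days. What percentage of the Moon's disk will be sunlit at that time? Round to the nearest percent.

252.3/29.5 = 8.553 lunations, so 8 complete cycles and 16.30 d into the next.
Phase angle: θ = 360°·(16.30 d)/(29.5 d) = 198.9°.
Illuminated fraction = (1 − cos 198.9°)/2 = (1 − (-0.946))/2 ≈ 0.973, so 97%.

97%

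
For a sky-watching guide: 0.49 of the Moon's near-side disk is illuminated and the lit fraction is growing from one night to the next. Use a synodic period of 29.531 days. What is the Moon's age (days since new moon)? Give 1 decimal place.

cos θ = 1 − 2f = 0.020, giving a principal value of 88.9°.
Before full moon the principal value applies: θ = 88.9°.
That fraction of the synodic month is 88.9/360 × 29.531 d ≈ 7.29 d.

7.3 days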